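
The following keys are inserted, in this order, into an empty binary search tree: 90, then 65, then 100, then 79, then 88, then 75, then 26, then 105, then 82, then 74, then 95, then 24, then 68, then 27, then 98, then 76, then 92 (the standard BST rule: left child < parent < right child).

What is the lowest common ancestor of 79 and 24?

Insert 90: tree is empty, so 90 becomes the root.
Insert 65: 65 < 90 → go left. Place as left child of 90.
Insert 100: 100 > 90 → go right. Place as right child of 90.
Insert 79: 79 < 90 → go left; 79 > 65 → go right. Place as right child of 65.
Insert 88: 88 < 90 → go left; 88 > 65 → go right; 88 > 79 → go right. Place as right child of 79.
Insert 75: 75 < 90 → go left; 75 > 65 → go right; 75 < 79 → go left. Place as left child of 79.
Insert 26: 26 < 90 → go left; 26 < 65 → go left. Place as left child of 65.
Insert 105: 105 > 90 → go right; 105 > 100 → go right. Place as right child of 100.
Insert 82: 82 < 90 → go left; 82 > 65 → go right; 82 > 79 → go right; 82 < 88 → go left. Place as left child of 88.
Insert 74: 74 < 90 → go left; 74 > 65 → go right; 74 < 79 → go left; 74 < 75 → go left. Place as left child of 75.
Insert 95: 95 > 90 → go right; 95 < 100 → go left. Place as left child of 100.
Insert 24: 24 < 90 → go left; 24 < 65 → go left; 24 < 26 → go left. Place as left child of 26.
Insert 68: 68 < 90 → go left; 68 > 65 → go right; 68 < 79 → go left; 68 < 75 → go left; 68 < 74 → go left. Place as left child of 74.
Insert 27: 27 < 90 → go left; 27 < 65 → go left; 27 > 26 → go right. Place as right child of 26.
Insert 98: 98 > 90 → go right; 98 < 100 → go left; 98 > 95 → go right. Place as right child of 95.
Insert 76: 76 < 90 → go left; 76 > 65 → go right; 76 < 79 → go left; 76 > 75 → go right. Place as right child of 75.
Insert 92: 92 > 90 → go right; 92 < 100 → go left; 92 < 95 → go left. Place as left child of 95.

Path to 79: 90 → 65 → 79
Path to 24: 90 → 65 → 26 → 24
The paths share a prefix ending at 65, then split left and right.

65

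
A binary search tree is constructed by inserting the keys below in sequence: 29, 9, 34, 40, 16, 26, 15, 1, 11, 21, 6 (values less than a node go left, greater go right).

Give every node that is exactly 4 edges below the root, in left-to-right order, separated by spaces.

11 21

Insert 29: tree is empty, so 29 becomes the root.
Insert 9: 9 < 29 → go left. Place as left child of 29.
Insert 34: 34 > 29 → go right. Place as right child of 29.
Insert 40: 40 > 29 → go right; 40 > 34 → go right. Place as right child of 34.
Insert 16: 16 < 29 → go left; 16 > 9 → go right. Place as right child of 9.
Insert 26: 26 < 29 → go left; 26 > 9 → go right; 26 > 16 → go right. Place as right child of 16.
Insert 15: 15 < 29 → go left; 15 > 9 → go right; 15 < 16 → go left. Place as left child of 16.
Insert 1: 1 < 29 → go left; 1 < 9 → go left. Place as left child of 9.
Insert 11: 11 < 29 → go left; 11 > 9 → go right; 11 < 16 → go left; 11 < 15 → go left. Place as left child of 15.
Insert 21: 21 < 29 → go left; 21 > 9 → go right; 21 > 16 → go right; 21 < 26 → go left. Place as left child of 26.
Insert 6: 6 < 29 → go left; 6 < 9 → go left; 6 > 1 → go right. Place as right child of 1.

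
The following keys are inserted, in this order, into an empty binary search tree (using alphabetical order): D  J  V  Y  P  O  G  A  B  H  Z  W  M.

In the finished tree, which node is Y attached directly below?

V

Resulting structure (node: left, right):
  D: L=A, R=J
  J: L=G, R=V
  V: L=P, R=Y
  Y: L=W, R=Z
  P: L=O, R=–
  O: L=M, R=–
  G: L=–, R=H
  A: L=–, R=B
  B: L=–, R=–
  H: L=–, R=–
  Z: L=–, R=–
  W: L=–, R=–
  M: L=–, R=–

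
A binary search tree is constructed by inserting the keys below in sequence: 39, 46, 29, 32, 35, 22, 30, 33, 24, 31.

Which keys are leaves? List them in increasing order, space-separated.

24 31 33 46

39: root
46: right child of 39 (depth 1)
29: left child of 39 (depth 1)
32: right child of 29 (depth 2)
35: right child of 32 (depth 3)
22: left child of 29 (depth 2)
30: left child of 32 (depth 3)
33: left child of 35 (depth 4)
24: right child of 22 (depth 3)
31: right child of 30 (depth 4)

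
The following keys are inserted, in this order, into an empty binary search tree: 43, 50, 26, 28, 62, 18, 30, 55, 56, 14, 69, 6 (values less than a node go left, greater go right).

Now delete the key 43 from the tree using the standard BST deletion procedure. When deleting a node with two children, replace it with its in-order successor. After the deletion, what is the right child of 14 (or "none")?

none

43: root
50: right child of 43 (depth 1)
26: left child of 43 (depth 1)
28: right child of 26 (depth 2)
62: right child of 50 (depth 2)
18: left child of 26 (depth 2)
30: right child of 28 (depth 3)
55: left child of 62 (depth 3)
56: right child of 55 (depth 4)
14: left child of 18 (depth 3)
69: right child of 62 (depth 3)
6: left child of 14 (depth 4)

Delete 43 (two children — replace with in-order successor).
After deletion, 14's right child: none.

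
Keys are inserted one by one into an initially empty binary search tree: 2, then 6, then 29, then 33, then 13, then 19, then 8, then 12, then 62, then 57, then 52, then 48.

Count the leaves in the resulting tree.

Resulting structure (node: left, right):
  2: L=–, R=6
  6: L=–, R=29
  29: L=13, R=33
  33: L=–, R=62
  13: L=8, R=19
  19: L=–, R=–
  8: L=–, R=12
  12: L=–, R=–
  62: L=57, R=–
  57: L=52, R=–
  52: L=48, R=–
  48: L=–, R=–

Leaves: 12, 19, 48 — 3 in total.

3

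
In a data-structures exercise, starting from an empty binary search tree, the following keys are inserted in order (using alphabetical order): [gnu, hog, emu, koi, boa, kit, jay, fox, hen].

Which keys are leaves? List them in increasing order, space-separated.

boa fox hen jay

gnu: root
hog: right child of gnu (depth 1)
emu: left child of gnu (depth 1)
koi: right child of hog (depth 2)
boa: left child of emu (depth 2)
kit: left child of koi (depth 3)
jay: left child of kit (depth 4)
fox: right child of emu (depth 2)
hen: left child of hog (depth 2)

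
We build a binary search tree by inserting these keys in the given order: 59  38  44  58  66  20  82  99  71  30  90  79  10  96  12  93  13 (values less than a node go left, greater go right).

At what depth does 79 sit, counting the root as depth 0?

59: root
38: left child of 59 (depth 1)
44: right child of 38 (depth 2)
58: right child of 44 (depth 3)
66: right child of 59 (depth 1)
20: left child of 38 (depth 2)
82: right child of 66 (depth 2)
99: right child of 82 (depth 3)
71: left child of 82 (depth 3)
30: right child of 20 (depth 3)
90: left child of 99 (depth 4)
79: right child of 71 (depth 4)
10: left child of 20 (depth 3)
96: right child of 90 (depth 5)
12: right child of 10 (depth 4)
93: left child of 96 (depth 6)
13: right child of 12 (depth 5)

Path to 79: 59 → 66 → 82 → 71 → 79, which is 4 edges.

4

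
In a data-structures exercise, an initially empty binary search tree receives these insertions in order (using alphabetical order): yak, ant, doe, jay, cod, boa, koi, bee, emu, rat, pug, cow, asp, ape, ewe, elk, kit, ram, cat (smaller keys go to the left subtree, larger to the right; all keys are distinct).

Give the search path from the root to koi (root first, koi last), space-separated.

yak ant doe jay koi

yak: root
ant: left child of yak (depth 1)
doe: right child of ant (depth 2)
jay: right child of doe (depth 3)
cod: left child of doe (depth 3)
boa: left child of cod (depth 4)
koi: right child of jay (depth 4)
bee: left child of boa (depth 5)
emu: left child of jay (depth 4)
rat: right child of koi (depth 5)
pug: left child of rat (depth 6)
cow: right child of cod (depth 4)
asp: left child of bee (depth 6)
ape: left child of asp (depth 7)
ewe: right child of emu (depth 5)
elk: left child of emu (depth 5)
kit: left child of koi (depth 5)
ram: right child of pug (depth 7)
cat: right child of boa (depth 5)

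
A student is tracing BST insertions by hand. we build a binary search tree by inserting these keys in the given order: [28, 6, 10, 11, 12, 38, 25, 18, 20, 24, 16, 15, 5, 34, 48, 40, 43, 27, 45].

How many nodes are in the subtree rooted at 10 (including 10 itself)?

10

28: root
6: left child of 28 (depth 1)
10: right child of 6 (depth 2)
11: right child of 10 (depth 3)
12: right child of 11 (depth 4)
38: right child of 28 (depth 1)
25: right child of 12 (depth 5)
18: left child of 25 (depth 6)
20: right child of 18 (depth 7)
24: right child of 20 (depth 8)
16: left child of 18 (depth 7)
15: left child of 16 (depth 8)
5: left child of 6 (depth 2)
34: left child of 38 (depth 2)
48: right child of 38 (depth 2)
40: left child of 48 (depth 3)
43: right child of 40 (depth 4)
27: right child of 25 (depth 6)
45: right child of 43 (depth 5)

Subtree rooted at 10 contains: 10, 11, 12, 25, 18, 16, 15, 20, 24, 27 — 10 nodes.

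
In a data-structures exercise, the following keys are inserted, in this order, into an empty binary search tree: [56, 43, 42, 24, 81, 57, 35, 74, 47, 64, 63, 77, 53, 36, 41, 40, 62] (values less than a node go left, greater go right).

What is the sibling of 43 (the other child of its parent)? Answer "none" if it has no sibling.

81

Insert 56: tree is empty, so 56 becomes the root.
Insert 43: 43 < 56 → go left. Place as left child of 56.
Insert 42: 42 < 56 → go left; 42 < 43 → go left. Place as left child of 43.
Insert 24: 24 < 56 → go left; 24 < 43 → go left; 24 < 42 → go left. Place as left child of 42.
Insert 81: 81 > 56 → go right. Place as right child of 56.
Insert 57: 57 > 56 → go right; 57 < 81 → go left. Place as left child of 81.
Insert 35: 35 < 56 → go left; 35 < 43 → go left; 35 < 42 → go left; 35 > 24 → go right. Place as right child of 24.
Insert 74: 74 > 56 → go right; 74 < 81 → go left; 74 > 57 → go right. Place as right child of 57.
Insert 47: 47 < 56 → go left; 47 > 43 → go right. Place as right child of 43.
Insert 64: 64 > 56 → go right; 64 < 81 → go left; 64 > 57 → go right; 64 < 74 → go left. Place as left child of 74.
Insert 63: 63 > 56 → go right; 63 < 81 → go left; 63 > 57 → go right; 63 < 74 → go left; 63 < 64 → go left. Place as left child of 64.
Insert 77: 77 > 56 → go right; 77 < 81 → go left; 77 > 57 → go right; 77 > 74 → go right. Place as right child of 74.
Insert 53: 53 < 56 → go left; 53 > 43 → go right; 53 > 47 → go right. Place as right child of 47.
Insert 36: 36 < 56 → go left; 36 < 43 → go left; 36 < 42 → go left; 36 > 24 → go right; 36 > 35 → go right. Place as right child of 35.
Insert 41: 41 < 56 → go left; 41 < 43 → go left; 41 < 42 → go left; 41 > 24 → go right; 41 > 35 → go right; 41 > 36 → go right. Place as right child of 36.
Insert 40: 40 < 56 → go left; 40 < 43 → go left; 40 < 42 → go left; 40 > 24 → go right; 40 > 35 → go right; 40 > 36 → go right; 40 < 41 → go left. Place as left child of 41.
Insert 62: 62 > 56 → go right; 62 < 81 → go left; 62 > 57 → go right; 62 < 74 → go left; 62 < 64 → go left; 62 < 63 → go left. Place as left child of 63.

43's parent is 56; the other child of 56 is 81.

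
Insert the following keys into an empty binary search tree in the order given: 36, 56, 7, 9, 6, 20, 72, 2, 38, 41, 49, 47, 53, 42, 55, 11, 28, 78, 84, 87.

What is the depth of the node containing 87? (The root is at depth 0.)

36: root
56: right child of 36 (depth 1)
7: left child of 36 (depth 1)
9: right child of 7 (depth 2)
6: left child of 7 (depth 2)
20: right child of 9 (depth 3)
72: right child of 56 (depth 2)
2: left child of 6 (depth 3)
38: left child of 56 (depth 2)
41: right child of 38 (depth 3)
49: right child of 41 (depth 4)
47: left child of 49 (depth 5)
53: right child of 49 (depth 5)
42: left child of 47 (depth 6)
55: right child of 53 (depth 6)
11: left child of 20 (depth 4)
28: right child of 20 (depth 4)
78: right child of 72 (depth 3)
84: right child of 78 (depth 4)
87: right child of 84 (depth 5)

Path to 87: 36 → 56 → 72 → 78 → 84 → 87, which is 5 edges.

5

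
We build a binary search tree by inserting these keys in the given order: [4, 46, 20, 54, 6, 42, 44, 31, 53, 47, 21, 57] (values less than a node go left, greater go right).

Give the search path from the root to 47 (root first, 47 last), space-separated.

4 46 54 53 47

4: root
46: right child of 4 (depth 1)
20: left child of 46 (depth 2)
54: right child of 46 (depth 2)
6: left child of 20 (depth 3)
42: right child of 20 (depth 3)
44: right child of 42 (depth 4)
31: left child of 42 (depth 4)
53: left child of 54 (depth 3)
47: left child of 53 (depth 4)
21: left child of 31 (depth 5)
57: right child of 54 (depth 3)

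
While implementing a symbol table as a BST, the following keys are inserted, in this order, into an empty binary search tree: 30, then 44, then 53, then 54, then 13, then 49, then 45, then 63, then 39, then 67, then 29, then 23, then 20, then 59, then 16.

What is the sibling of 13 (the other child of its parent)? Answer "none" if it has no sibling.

44

Resulting structure (node: left, right):
  30: L=13, R=44
  44: L=39, R=53
  53: L=49, R=54
  54: L=–, R=63
  13: L=–, R=29
  49: L=45, R=–
  45: L=–, R=–
  63: L=59, R=67
  39: L=–, R=–
  67: L=–, R=–
  29: L=23, R=–
  23: L=20, R=–
  20: L=16, R=–
  59: L=–, R=–
  16: L=–, R=–

13's parent is 30; the other child of 30 is 44.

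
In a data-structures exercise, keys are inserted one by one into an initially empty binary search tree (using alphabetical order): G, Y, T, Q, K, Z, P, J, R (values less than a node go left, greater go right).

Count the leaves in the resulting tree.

4

Insert G: tree is empty, so G becomes the root.
Insert Y: Y > G → go right. Place as right child of G.
Insert T: T > G → go right; T < Y → go left. Place as left child of Y.
Insert Q: Q > G → go right; Q < Y → go left; Q < T → go left. Place as left child of T.
Insert K: K > G → go right; K < Y → go left; K < T → go left; K < Q → go left. Place as left child of Q.
Insert Z: Z > G → go right; Z > Y → go right. Place as right child of Y.
Insert P: P > G → go right; P < Y → go left; P < T → go left; P < Q → go left; P > K → go right. Place as right child of K.
Insert J: J > G → go right; J < Y → go left; J < T → go left; J < Q → go left; J < K → go left. Place as left child of K.
Insert R: R > G → go right; R < Y → go left; R < T → go left; R > Q → go right. Place as right child of Q.

Leaves: J, P, R, Z — 4 in total.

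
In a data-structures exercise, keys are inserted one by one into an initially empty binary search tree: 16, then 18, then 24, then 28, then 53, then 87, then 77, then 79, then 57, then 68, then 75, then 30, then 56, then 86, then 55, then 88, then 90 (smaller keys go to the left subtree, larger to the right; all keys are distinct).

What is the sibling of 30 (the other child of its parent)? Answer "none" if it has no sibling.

Resulting structure (node: left, right):
  16: L=–, R=18
  18: L=–, R=24
  24: L=–, R=28
  28: L=–, R=53
  53: L=30, R=87
  87: L=77, R=88
  77: L=57, R=79
  79: L=–, R=86
  57: L=56, R=68
  68: L=–, R=75
  75: L=–, R=–
  30: L=–, R=–
  56: L=55, R=–
  86: L=–, R=–
  55: L=–, R=–
  88: L=–, R=90
  90: L=–, R=–

30's parent is 53; the other child of 53 is 87.

87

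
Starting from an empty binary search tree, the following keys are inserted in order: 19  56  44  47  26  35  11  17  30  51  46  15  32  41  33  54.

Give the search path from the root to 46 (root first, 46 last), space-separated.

19: root
56: right child of 19 (depth 1)
44: left child of 56 (depth 2)
47: right child of 44 (depth 3)
26: left child of 44 (depth 3)
35: right child of 26 (depth 4)
11: left child of 19 (depth 1)
17: right child of 11 (depth 2)
30: left child of 35 (depth 5)
51: right child of 47 (depth 4)
46: left child of 47 (depth 4)
15: left child of 17 (depth 3)
32: right child of 30 (depth 6)
41: right child of 35 (depth 5)
33: right child of 32 (depth 7)
54: right child of 51 (depth 5)

19 56 44 47 46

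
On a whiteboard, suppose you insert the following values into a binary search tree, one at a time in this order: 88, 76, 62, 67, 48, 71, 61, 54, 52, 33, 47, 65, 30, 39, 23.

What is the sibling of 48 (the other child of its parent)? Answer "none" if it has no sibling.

Insert 88: tree is empty, so 88 becomes the root.
Insert 76: 76 < 88 → go left. Place as left child of 88.
Insert 62: 62 < 88 → go left; 62 < 76 → go left. Place as left child of 76.
Insert 67: 67 < 88 → go left; 67 < 76 → go left; 67 > 62 → go right. Place as right child of 62.
Insert 48: 48 < 88 → go left; 48 < 76 → go left; 48 < 62 → go left. Place as left child of 62.
Insert 71: 71 < 88 → go left; 71 < 76 → go left; 71 > 62 → go right; 71 > 67 → go right. Place as right child of 67.
Insert 61: 61 < 88 → go left; 61 < 76 → go left; 61 < 62 → go left; 61 > 48 → go right. Place as right child of 48.
Insert 54: 54 < 88 → go left; 54 < 76 → go left; 54 < 62 → go left; 54 > 48 → go right; 54 < 61 → go left. Place as left child of 61.
Insert 52: 52 < 88 → go left; 52 < 76 → go left; 52 < 62 → go left; 52 > 48 → go right; 52 < 61 → go left; 52 < 54 → go left. Place as left child of 54.
Insert 33: 33 < 88 → go left; 33 < 76 → go left; 33 < 62 → go left; 33 < 48 → go left. Place as left child of 48.
Insert 47: 47 < 88 → go left; 47 < 76 → go left; 47 < 62 → go left; 47 < 48 → go left; 47 > 33 → go right. Place as right child of 33.
Insert 65: 65 < 88 → go left; 65 < 76 → go left; 65 > 62 → go right; 65 < 67 → go left. Place as left child of 67.
Insert 30: 30 < 88 → go left; 30 < 76 → go left; 30 < 62 → go left; 30 < 48 → go left; 30 < 33 → go left. Place as left child of 33.
Insert 39: 39 < 88 → go left; 39 < 76 → go left; 39 < 62 → go left; 39 < 48 → go left; 39 > 33 → go right; 39 < 47 → go left. Place as left child of 47.
Insert 23: 23 < 88 → go left; 23 < 76 → go left; 23 < 62 → go left; 23 < 48 → go left; 23 < 33 → go left; 23 < 30 → go left. Place as left child of 30.

48's parent is 62; the other child of 62 is 67.

67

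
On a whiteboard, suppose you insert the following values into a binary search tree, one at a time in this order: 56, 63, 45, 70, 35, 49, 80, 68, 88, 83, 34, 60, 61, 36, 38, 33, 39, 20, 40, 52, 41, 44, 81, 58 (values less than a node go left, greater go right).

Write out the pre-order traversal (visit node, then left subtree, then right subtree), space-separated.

Insert 56: tree is empty, so 56 becomes the root.
Insert 63: 63 > 56 → go right. Place as right child of 56.
Insert 45: 45 < 56 → go left. Place as left child of 56.
Insert 70: 70 > 56 → go right; 70 > 63 → go right. Place as right child of 63.
Insert 35: 35 < 56 → go left; 35 < 45 → go left. Place as left child of 45.
Insert 49: 49 < 56 → go left; 49 > 45 → go right. Place as right child of 45.
Insert 80: 80 > 56 → go right; 80 > 63 → go right; 80 > 70 → go right. Place as right child of 70.
Insert 68: 68 > 56 → go right; 68 > 63 → go right; 68 < 70 → go left. Place as left child of 70.
Insert 88: 88 > 56 → go right; 88 > 63 → go right; 88 > 70 → go right; 88 > 80 → go right. Place as right child of 80.
Insert 83: 83 > 56 → go right; 83 > 63 → go right; 83 > 70 → go right; 83 > 80 → go right; 83 < 88 → go left. Place as left child of 88.
Insert 34: 34 < 56 → go left; 34 < 45 → go left; 34 < 35 → go left. Place as left child of 35.
Insert 60: 60 > 56 → go right; 60 < 63 → go left. Place as left child of 63.
Insert 61: 61 > 56 → go right; 61 < 63 → go left; 61 > 60 → go right. Place as right child of 60.
Insert 36: 36 < 56 → go left; 36 < 45 → go left; 36 > 35 → go right. Place as right child of 35.
Insert 38: 38 < 56 → go left; 38 < 45 → go left; 38 > 35 → go right; 38 > 36 → go right. Place as right child of 36.
Insert 33: 33 < 56 → go left; 33 < 45 → go left; 33 < 35 → go left; 33 < 34 → go left. Place as left child of 34.
Insert 39: 39 < 56 → go left; 39 < 45 → go left; 39 > 35 → go right; 39 > 36 → go right; 39 > 38 → go right. Place as right child of 38.
Insert 20: 20 < 56 → go left; 20 < 45 → go left; 20 < 35 → go left; 20 < 34 → go left; 20 < 33 → go left. Place as left child of 33.
Insert 40: 40 < 56 → go left; 40 < 45 → go left; 40 > 35 → go right; 40 > 36 → go right; 40 > 38 → go right; 40 > 39 → go right. Place as right child of 39.
Insert 52: 52 < 56 → go left; 52 > 45 → go right; 52 > 49 → go right. Place as right child of 49.
Insert 41: 41 < 56 → go left; 41 < 45 → go left; 41 > 35 → go right; 41 > 36 → go right; 41 > 38 → go right; 41 > 39 → go right; 41 > 40 → go right. Place as right child of 40.
Insert 44: 44 < 56 → go left; 44 < 45 → go left; 44 > 35 → go right; 44 > 36 → go right; 44 > 38 → go right; 44 > 39 → go right; 44 > 40 → go right; 44 > 41 → go right. Place as right child of 41.
Insert 81: 81 > 56 → go right; 81 > 63 → go right; 81 > 70 → go right; 81 > 80 → go right; 81 < 88 → go left; 81 < 83 → go left. Place as left child of 83.
Insert 58: 58 > 56 → go right; 58 < 63 → go left; 58 < 60 → go left. Place as left child of 60.

56 45 35 34 33 20 36 38 39 40 41 44 49 52 63 60 58 61 70 68 80 88 83 81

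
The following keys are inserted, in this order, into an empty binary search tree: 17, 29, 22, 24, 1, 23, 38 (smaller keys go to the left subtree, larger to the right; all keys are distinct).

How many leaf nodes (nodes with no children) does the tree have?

Resulting structure (node: left, right):
  17: L=1, R=29
  29: L=22, R=38
  22: L=–, R=24
  24: L=23, R=–
  1: L=–, R=–
  23: L=–, R=–
  38: L=–, R=–

Leaves: 1, 23, 38 — 3 in total.

3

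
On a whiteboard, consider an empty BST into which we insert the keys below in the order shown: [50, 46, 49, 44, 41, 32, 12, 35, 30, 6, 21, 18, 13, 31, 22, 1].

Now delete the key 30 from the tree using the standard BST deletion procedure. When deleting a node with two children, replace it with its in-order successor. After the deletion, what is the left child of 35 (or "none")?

50: root
46: left child of 50 (depth 1)
49: right child of 46 (depth 2)
44: left child of 46 (depth 2)
41: left child of 44 (depth 3)
32: left child of 41 (depth 4)
12: left child of 32 (depth 5)
35: right child of 32 (depth 5)
30: right child of 12 (depth 6)
6: left child of 12 (depth 6)
21: left child of 30 (depth 7)
18: left child of 21 (depth 8)
13: left child of 18 (depth 9)
31: right child of 30 (depth 7)
22: right child of 21 (depth 8)
1: left child of 6 (depth 7)

Delete 30 (two children — replace with in-order successor).
After deletion, 35's left child: none.

none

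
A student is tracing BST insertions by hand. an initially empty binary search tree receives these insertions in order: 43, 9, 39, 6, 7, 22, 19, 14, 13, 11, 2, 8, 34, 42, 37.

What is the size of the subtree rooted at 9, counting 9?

43: root
9: left child of 43 (depth 1)
39: right child of 9 (depth 2)
6: left child of 9 (depth 2)
7: right child of 6 (depth 3)
22: left child of 39 (depth 3)
19: left child of 22 (depth 4)
14: left child of 19 (depth 5)
13: left child of 14 (depth 6)
11: left child of 13 (depth 7)
2: left child of 6 (depth 3)
8: right child of 7 (depth 4)
34: right child of 22 (depth 4)
42: right child of 39 (depth 3)
37: right child of 34 (depth 5)

Subtree rooted at 9 contains: 9, 6, 2, 7, 8, 39, 22, 19, 14, 13, 11, 34, 37, 42 — 14 nodes.

14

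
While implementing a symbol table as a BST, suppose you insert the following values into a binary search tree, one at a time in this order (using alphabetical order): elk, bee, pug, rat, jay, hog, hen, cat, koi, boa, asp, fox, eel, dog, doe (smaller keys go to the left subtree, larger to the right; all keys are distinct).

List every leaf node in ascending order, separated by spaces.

Resulting structure (node: left, right):
  elk: L=bee, R=pug
  bee: L=asp, R=cat
  pug: L=jay, R=rat
  rat: L=–, R=–
  jay: L=hog, R=koi
  hog: L=hen, R=–
  hen: L=fox, R=–
  cat: L=boa, R=eel
  koi: L=–, R=–
  boa: L=–, R=–
  asp: L=–, R=–
  fox: L=–, R=–
  eel: L=dog, R=–
  dog: L=doe, R=–
  doe: L=–, R=–

asp boa doe fox koi rat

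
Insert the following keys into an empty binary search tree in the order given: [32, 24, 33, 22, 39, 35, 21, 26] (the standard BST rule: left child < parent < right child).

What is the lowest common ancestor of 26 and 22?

24

32: root
24: left child of 32 (depth 1)
33: right child of 32 (depth 1)
22: left child of 24 (depth 2)
39: right child of 33 (depth 2)
35: left child of 39 (depth 3)
21: left child of 22 (depth 3)
26: right child of 24 (depth 2)

Path to 26: 32 → 24 → 26
Path to 22: 32 → 24 → 22
The paths share a prefix ending at 24, then split left and right.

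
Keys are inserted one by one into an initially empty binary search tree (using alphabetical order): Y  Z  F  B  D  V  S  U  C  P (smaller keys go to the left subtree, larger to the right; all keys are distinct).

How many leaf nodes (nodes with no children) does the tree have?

4

Insert Y: tree is empty, so Y becomes the root.
Insert Z: Z > Y → go right. Place as right child of Y.
Insert F: F < Y → go left. Place as left child of Y.
Insert B: B < Y → go left; B < F → go left. Place as left child of F.
Insert D: D < Y → go left; D < F → go left; D > B → go right. Place as right child of B.
Insert V: V < Y → go left; V > F → go right. Place as right child of F.
Insert S: S < Y → go left; S > F → go right; S < V → go left. Place as left child of V.
Insert U: U < Y → go left; U > F → go right; U < V → go left; U > S → go right. Place as right child of S.
Insert C: C < Y → go left; C < F → go left; C > B → go right; C < D → go left. Place as left child of D.
Insert P: P < Y → go left; P > F → go right; P < V → go left; P < S → go left. Place as left child of S.

Leaves: C, P, U, Z — 4 in total.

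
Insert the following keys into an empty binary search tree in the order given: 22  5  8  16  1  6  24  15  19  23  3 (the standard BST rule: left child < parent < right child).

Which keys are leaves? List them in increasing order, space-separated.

22: root
5: left child of 22 (depth 1)
8: right child of 5 (depth 2)
16: right child of 8 (depth 3)
1: left child of 5 (depth 2)
6: left child of 8 (depth 3)
24: right child of 22 (depth 1)
15: left child of 16 (depth 4)
19: right child of 16 (depth 4)
23: left child of 24 (depth 2)
3: right child of 1 (depth 3)

3 6 15 19 23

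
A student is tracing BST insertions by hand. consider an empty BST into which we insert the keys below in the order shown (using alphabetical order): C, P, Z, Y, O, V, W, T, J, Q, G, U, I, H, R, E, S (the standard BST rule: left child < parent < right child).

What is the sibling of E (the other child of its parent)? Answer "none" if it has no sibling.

Resulting structure (node: left, right):
  C: L=–, R=P
  P: L=O, R=Z
  Z: L=Y, R=–
  Y: L=V, R=–
  O: L=J, R=–
  V: L=T, R=W
  W: L=–, R=–
  T: L=Q, R=U
  J: L=G, R=–
  Q: L=–, R=R
  G: L=E, R=I
  U: L=–, R=–
  I: L=H, R=–
  H: L=–, R=–
  R: L=–, R=S
  E: L=–, R=–
  S: L=–, R=–

E's parent is G; the other child of G is I.

I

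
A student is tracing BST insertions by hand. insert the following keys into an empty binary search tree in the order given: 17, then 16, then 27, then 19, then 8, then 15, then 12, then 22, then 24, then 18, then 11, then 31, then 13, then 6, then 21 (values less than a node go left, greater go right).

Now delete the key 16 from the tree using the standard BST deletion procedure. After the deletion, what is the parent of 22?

17: root
16: left child of 17 (depth 1)
27: right child of 17 (depth 1)
19: left child of 27 (depth 2)
8: left child of 16 (depth 2)
15: right child of 8 (depth 3)
12: left child of 15 (depth 4)
22: right child of 19 (depth 3)
24: right child of 22 (depth 4)
18: left child of 19 (depth 3)
11: left child of 12 (depth 5)
31: right child of 27 (depth 2)
13: right child of 12 (depth 5)
6: left child of 8 (depth 3)
21: left child of 22 (depth 4)

Delete 16 (at most one child — splice it out).
After deletion, 22's parent is 19.

19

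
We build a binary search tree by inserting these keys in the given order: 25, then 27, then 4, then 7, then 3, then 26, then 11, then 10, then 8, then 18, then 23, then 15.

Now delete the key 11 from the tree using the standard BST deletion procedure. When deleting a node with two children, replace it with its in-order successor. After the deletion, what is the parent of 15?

7

25: root
27: right child of 25 (depth 1)
4: left child of 25 (depth 1)
7: right child of 4 (depth 2)
3: left child of 4 (depth 2)
26: left child of 27 (depth 2)
11: right child of 7 (depth 3)
10: left child of 11 (depth 4)
8: left child of 10 (depth 5)
18: right child of 11 (depth 4)
23: right child of 18 (depth 5)
15: left child of 18 (depth 5)

Delete 11 (two children — replace with in-order successor).
After deletion, 15's parent is 7.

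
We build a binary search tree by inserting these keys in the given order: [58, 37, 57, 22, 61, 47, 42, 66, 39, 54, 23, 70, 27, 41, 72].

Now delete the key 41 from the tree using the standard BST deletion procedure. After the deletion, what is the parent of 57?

58: root
37: left child of 58 (depth 1)
57: right child of 37 (depth 2)
22: left child of 37 (depth 2)
61: right child of 58 (depth 1)
47: left child of 57 (depth 3)
42: left child of 47 (depth 4)
66: right child of 61 (depth 2)
39: left child of 42 (depth 5)
54: right child of 47 (depth 4)
23: right child of 22 (depth 3)
70: right child of 66 (depth 3)
27: right child of 23 (depth 4)
41: right child of 39 (depth 6)
72: right child of 70 (depth 4)

Delete 41 (at most one child — splice it out).
After deletion, 57's parent is 37.

37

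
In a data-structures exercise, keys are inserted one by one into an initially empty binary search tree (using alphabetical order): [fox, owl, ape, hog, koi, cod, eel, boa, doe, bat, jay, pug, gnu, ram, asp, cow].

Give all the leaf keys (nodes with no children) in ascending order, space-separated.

Insert fox: tree is empty, so fox becomes the root.
Insert owl: owl > fox → go right. Place as right child of fox.
Insert ape: ape < fox → go left. Place as left child of fox.
Insert hog: hog > fox → go right; hog < owl → go left. Place as left child of owl.
Insert koi: koi > fox → go right; koi < owl → go left; koi > hog → go right. Place as right child of hog.
Insert cod: cod < fox → go left; cod > ape → go right. Place as right child of ape.
Insert eel: eel < fox → go left; eel > ape → go right; eel > cod → go right. Place as right child of cod.
Insert boa: boa < fox → go left; boa > ape → go right; boa < cod → go left. Place as left child of cod.
Insert doe: doe < fox → go left; doe > ape → go right; doe > cod → go right; doe < eel → go left. Place as left child of eel.
Insert bat: bat < fox → go left; bat > ape → go right; bat < cod → go left; bat < boa → go left. Place as left child of boa.
Insert jay: jay > fox → go right; jay < owl → go left; jay > hog → go right; jay < koi → go left. Place as left child of koi.
Insert pug: pug > fox → go right; pug > owl → go right. Place as right child of owl.
Insert gnu: gnu > fox → go right; gnu < owl → go left; gnu < hog → go left. Place as left child of hog.
Insert ram: ram > fox → go right; ram > owl → go right; ram > pug → go right. Place as right child of pug.
Insert asp: asp < fox → go left; asp > ape → go right; asp < cod → go left; asp < boa → go left; asp < bat → go left. Place as left child of bat.
Insert cow: cow < fox → go left; cow > ape → go right; cow > cod → go right; cow < eel → go left; cow < doe → go left. Place as left child of doe.

asp cow gnu jay ram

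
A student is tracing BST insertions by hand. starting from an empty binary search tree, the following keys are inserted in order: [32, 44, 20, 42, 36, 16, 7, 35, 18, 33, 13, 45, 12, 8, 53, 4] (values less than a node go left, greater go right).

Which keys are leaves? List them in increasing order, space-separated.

4 8 18 33 53

32: root
44: right child of 32 (depth 1)
20: left child of 32 (depth 1)
42: left child of 44 (depth 2)
36: left child of 42 (depth 3)
16: left child of 20 (depth 2)
7: left child of 16 (depth 3)
35: left child of 36 (depth 4)
18: right child of 16 (depth 3)
33: left child of 35 (depth 5)
13: right child of 7 (depth 4)
45: right child of 44 (depth 2)
12: left child of 13 (depth 5)
8: left child of 12 (depth 6)
53: right child of 45 (depth 3)
4: left child of 7 (depth 4)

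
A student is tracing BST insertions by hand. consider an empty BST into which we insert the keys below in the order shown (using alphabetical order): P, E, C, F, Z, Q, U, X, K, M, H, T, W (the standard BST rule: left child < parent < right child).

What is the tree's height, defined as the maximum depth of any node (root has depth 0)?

Insert P: tree is empty, so P becomes the root.
Insert E: E < P → go left. Place as left child of P.
Insert C: C < P → go left; C < E → go left. Place as left child of E.
Insert F: F < P → go left; F > E → go right. Place as right child of E.
Insert Z: Z > P → go right. Place as right child of P.
Insert Q: Q > P → go right; Q < Z → go left. Place as left child of Z.
Insert U: U > P → go right; U < Z → go left; U > Q → go right. Place as right child of Q.
Insert X: X > P → go right; X < Z → go left; X > Q → go right; X > U → go right. Place as right child of U.
Insert K: K < P → go left; K > E → go right; K > F → go right. Place as right child of F.
Insert M: M < P → go left; M > E → go right; M > F → go right; M > K → go right. Place as right child of K.
Insert H: H < P → go left; H > E → go right; H > F → go right; H < K → go left. Place as left child of K.
Insert T: T > P → go right; T < Z → go left; T > Q → go right; T < U → go left. Place as left child of U.
Insert W: W > P → go right; W < Z → go left; W > Q → go right; W > U → go right; W < X → go left. Place as left child of X.

The deepest node is W at depth 5.

5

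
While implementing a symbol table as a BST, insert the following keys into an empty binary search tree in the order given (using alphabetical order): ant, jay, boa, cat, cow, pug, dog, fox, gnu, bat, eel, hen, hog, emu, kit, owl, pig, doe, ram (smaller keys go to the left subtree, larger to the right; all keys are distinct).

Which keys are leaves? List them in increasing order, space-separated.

Resulting structure (node: left, right):
  ant: L=–, R=jay
  jay: L=boa, R=pug
  boa: L=bat, R=cat
  cat: L=–, R=cow
  cow: L=–, R=dog
  pug: L=kit, R=ram
  dog: L=doe, R=fox
  fox: L=eel, R=gnu
  gnu: L=–, R=hen
  bat: L=–, R=–
  eel: L=–, R=emu
  hen: L=–, R=hog
  hog: L=–, R=–
  emu: L=–, R=–
  kit: L=–, R=owl
  owl: L=–, R=pig
  pig: L=–, R=–
  doe: L=–, R=–
  ram: L=–, R=–

bat doe emu hog pig ram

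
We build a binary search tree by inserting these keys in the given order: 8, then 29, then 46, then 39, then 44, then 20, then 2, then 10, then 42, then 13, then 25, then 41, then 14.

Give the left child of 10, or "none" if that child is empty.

none

8: root
29: right child of 8 (depth 1)
46: right child of 29 (depth 2)
39: left child of 46 (depth 3)
44: right child of 39 (depth 4)
20: left child of 29 (depth 2)
2: left child of 8 (depth 1)
10: left child of 20 (depth 3)
42: left child of 44 (depth 5)
13: right child of 10 (depth 4)
25: right child of 20 (depth 3)
41: left child of 42 (depth 6)
14: right child of 13 (depth 5)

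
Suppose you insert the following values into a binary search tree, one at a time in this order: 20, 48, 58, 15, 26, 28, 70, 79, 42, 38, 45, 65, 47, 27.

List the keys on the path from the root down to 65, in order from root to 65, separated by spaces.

20: root
48: right child of 20 (depth 1)
58: right child of 48 (depth 2)
15: left child of 20 (depth 1)
26: left child of 48 (depth 2)
28: right child of 26 (depth 3)
70: right child of 58 (depth 3)
79: right child of 70 (depth 4)
42: right child of 28 (depth 4)
38: left child of 42 (depth 5)
45: right child of 42 (depth 5)
65: left child of 70 (depth 4)
47: right child of 45 (depth 6)
27: left child of 28 (depth 4)

20 48 58 70 65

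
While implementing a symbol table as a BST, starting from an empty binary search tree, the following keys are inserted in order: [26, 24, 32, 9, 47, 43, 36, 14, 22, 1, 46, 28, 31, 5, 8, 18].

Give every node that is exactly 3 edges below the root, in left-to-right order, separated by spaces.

Insert 26: tree is empty, so 26 becomes the root.
Insert 24: 24 < 26 → go left. Place as left child of 26.
Insert 32: 32 > 26 → go right. Place as right child of 26.
Insert 9: 9 < 26 → go left; 9 < 24 → go left. Place as left child of 24.
Insert 47: 47 > 26 → go right; 47 > 32 → go right. Place as right child of 32.
Insert 43: 43 > 26 → go right; 43 > 32 → go right; 43 < 47 → go left. Place as left child of 47.
Insert 36: 36 > 26 → go right; 36 > 32 → go right; 36 < 47 → go left; 36 < 43 → go left. Place as left child of 43.
Insert 14: 14 < 26 → go left; 14 < 24 → go left; 14 > 9 → go right. Place as right child of 9.
Insert 22: 22 < 26 → go left; 22 < 24 → go left; 22 > 9 → go right; 22 > 14 → go right. Place as right child of 14.
Insert 1: 1 < 26 → go left; 1 < 24 → go left; 1 < 9 → go left. Place as left child of 9.
Insert 46: 46 > 26 → go right; 46 > 32 → go right; 46 < 47 → go left; 46 > 43 → go right. Place as right child of 43.
Insert 28: 28 > 26 → go right; 28 < 32 → go left. Place as left child of 32.
Insert 31: 31 > 26 → go right; 31 < 32 → go left; 31 > 28 → go right. Place as right child of 28.
Insert 5: 5 < 26 → go left; 5 < 24 → go left; 5 < 9 → go left; 5 > 1 → go right. Place as right child of 1.
Insert 8: 8 < 26 → go left; 8 < 24 → go left; 8 < 9 → go left; 8 > 1 → go right; 8 > 5 → go right. Place as right child of 5.
Insert 18: 18 < 26 → go left; 18 < 24 → go left; 18 > 9 → go right; 18 > 14 → go right; 18 < 22 → go left. Place as left child of 22.

1 14 31 43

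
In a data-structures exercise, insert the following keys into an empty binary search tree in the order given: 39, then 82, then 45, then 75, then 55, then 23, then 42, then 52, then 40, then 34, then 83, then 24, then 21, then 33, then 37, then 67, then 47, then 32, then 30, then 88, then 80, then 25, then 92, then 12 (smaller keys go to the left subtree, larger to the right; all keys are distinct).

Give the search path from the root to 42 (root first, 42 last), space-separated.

39: root
82: right child of 39 (depth 1)
45: left child of 82 (depth 2)
75: right child of 45 (depth 3)
55: left child of 75 (depth 4)
23: left child of 39 (depth 1)
42: left child of 45 (depth 3)
52: left child of 55 (depth 5)
40: left child of 42 (depth 4)
34: right child of 23 (depth 2)
83: right child of 82 (depth 2)
24: left child of 34 (depth 3)
21: left child of 23 (depth 2)
33: right child of 24 (depth 4)
37: right child of 34 (depth 3)
67: right child of 55 (depth 5)
47: left child of 52 (depth 6)
32: left child of 33 (depth 5)
30: left child of 32 (depth 6)
88: right child of 83 (depth 3)
80: right child of 75 (depth 4)
25: left child of 30 (depth 7)
92: right child of 88 (depth 4)
12: left child of 21 (depth 3)

39 82 45 42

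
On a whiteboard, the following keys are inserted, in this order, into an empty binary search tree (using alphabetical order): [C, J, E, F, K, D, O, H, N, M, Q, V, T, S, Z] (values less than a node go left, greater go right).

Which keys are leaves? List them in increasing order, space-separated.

C: root
J: right child of C (depth 1)
E: left child of J (depth 2)
F: right child of E (depth 3)
K: right child of J (depth 2)
D: left child of E (depth 3)
O: right child of K (depth 3)
H: right child of F (depth 4)
N: left child of O (depth 4)
M: left child of N (depth 5)
Q: right child of O (depth 4)
V: right child of Q (depth 5)
T: left child of V (depth 6)
S: left child of T (depth 7)
Z: right child of V (depth 6)

D H M S Z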